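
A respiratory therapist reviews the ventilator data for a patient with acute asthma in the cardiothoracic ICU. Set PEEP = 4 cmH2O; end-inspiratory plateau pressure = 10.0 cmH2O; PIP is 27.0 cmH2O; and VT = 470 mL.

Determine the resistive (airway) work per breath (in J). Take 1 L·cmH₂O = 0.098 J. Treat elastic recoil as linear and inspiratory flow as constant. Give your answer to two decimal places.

0.78

With constant inspiratory flow the resistive pressure is constant at PIP − Pplat = 27.0 − 10.0 = 17.0 cmH2O, so resistive work = 17.0 × 0.470 = 7.99 L·cmH2O.
× 0.098 J/(L·cmH2O) → 0.783 J.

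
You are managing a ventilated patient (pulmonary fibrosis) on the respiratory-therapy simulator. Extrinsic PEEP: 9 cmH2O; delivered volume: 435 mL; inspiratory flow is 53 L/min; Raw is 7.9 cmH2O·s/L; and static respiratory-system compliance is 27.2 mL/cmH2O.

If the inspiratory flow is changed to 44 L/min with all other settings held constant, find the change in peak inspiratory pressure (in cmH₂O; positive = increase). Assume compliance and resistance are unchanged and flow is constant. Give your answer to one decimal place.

-1.2

Flow: 53 L/min ÷ 60 = 0.8833 L/s.
New flow: 44 L/min ÷ 60 = 0.7333 L/s.
PIP = Vt/C + R·V̇ + PEEP (constant-flow equation of motion).
Only the resistive term changes: ΔPIP = R × ΔV̇ = 7.9 × (0.7333 − 0.8833) = 7.9 × -0.15 = -1.185 cmH2O.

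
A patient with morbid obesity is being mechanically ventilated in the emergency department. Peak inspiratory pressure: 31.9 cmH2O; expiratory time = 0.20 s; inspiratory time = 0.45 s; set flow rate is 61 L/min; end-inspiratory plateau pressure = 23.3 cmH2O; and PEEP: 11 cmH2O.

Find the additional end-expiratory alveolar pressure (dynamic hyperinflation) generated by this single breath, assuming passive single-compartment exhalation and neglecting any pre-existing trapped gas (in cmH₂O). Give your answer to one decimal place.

Flow: 61 L/min ÷ 60 = 1.0167 L/s.
Vt = flow × Ti = 1.0167 L/s × 0.45 s × 1000 mL/L = 457.52 mL.
R = (PIP − Pplat)/V̇ = (31.9 − 23.3) / 1.0167 = 8.6/1.0167 = 8.459 cmH2O·s/L.
C = Vt/(Pplat − PEEP) = 457.52 / (23.3 − 11) = 457.52/12.3 = 37.197 mL/cmH2O.
τ = R × C = 8.459 × 0.0372 L/cmH2O = 0.3147 s.
Fraction remaining = e^(−Te/τ) = e^(−0.20/0.3147) = 0.5297; trapped volume = 457.52 × 0.5297 = 242.35 mL.
Additional alveolar pressure from trapping ≈ V_trapped / C = 242.35 / 37.197 = 6.515 cmH2O.

6.5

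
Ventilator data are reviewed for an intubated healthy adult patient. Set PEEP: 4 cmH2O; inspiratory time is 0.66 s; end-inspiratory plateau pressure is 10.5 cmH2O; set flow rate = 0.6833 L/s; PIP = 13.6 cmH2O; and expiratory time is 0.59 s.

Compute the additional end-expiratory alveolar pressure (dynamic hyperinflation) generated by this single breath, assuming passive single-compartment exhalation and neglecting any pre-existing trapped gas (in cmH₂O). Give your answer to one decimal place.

1.0

Vt = flow × Ti = 0.6833 L/s × 0.66 s × 1000 mL/L = 450.98 mL.
R = (PIP − Pplat)/V̇ = (13.6 − 10.5) / 0.6833 = 3.1/0.6833 = 4.537 cmH2O·s/L.
C = Vt/(Pplat − PEEP) = 450.98 / (10.5 − 4) = 450.98/6.5 = 69.382 mL/cmH2O.
τ = R × C = 4.537 × 0.06938 L/cmH2O = 0.3148 s.
Fraction remaining = e^(−Te/τ) = e^(−0.59/0.3148) = 0.1535; trapped volume = 450.98 × 0.1535 = 69.225 mL.
Additional alveolar pressure from trapping ≈ V_trapped / C = 69.225 / 69.382 = 0.9977 cmH2O.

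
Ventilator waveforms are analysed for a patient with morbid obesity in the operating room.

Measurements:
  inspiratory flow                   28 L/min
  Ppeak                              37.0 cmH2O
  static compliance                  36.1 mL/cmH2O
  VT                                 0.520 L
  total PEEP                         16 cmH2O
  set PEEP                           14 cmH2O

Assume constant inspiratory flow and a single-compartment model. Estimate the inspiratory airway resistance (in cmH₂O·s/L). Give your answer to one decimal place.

14.1

Flow: 28 L/min ÷ 60 = 0.4667 L/s.
Total PEEP = 16 cmH2O (set 14 + intrinsic 2); this is the baseline alveolar pressure.
Equation of motion (constant flow): PIP = Vt/C + R·V̇ + PEEP.
R·V̇ = PIP − Vt/C − PEEP = 37.0 − 520/36.1 − 16 = 37.0 − 14.404 − 16 = 6.596 cmH2O.
R = 6.596 / 0.4667 = 14.133 cmH2O·s/L.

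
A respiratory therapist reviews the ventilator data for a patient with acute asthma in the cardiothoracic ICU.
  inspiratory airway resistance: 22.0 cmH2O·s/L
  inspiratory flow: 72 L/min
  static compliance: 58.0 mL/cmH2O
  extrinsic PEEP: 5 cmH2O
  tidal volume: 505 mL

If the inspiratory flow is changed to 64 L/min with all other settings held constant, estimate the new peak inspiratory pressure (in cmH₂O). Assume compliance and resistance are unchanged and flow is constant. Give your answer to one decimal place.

Flow: 72 L/min ÷ 60 = 1.2 L/s.
New flow: 64 L/min ÷ 60 = 1.0667 L/s.
PIP = Vt/C + R·V̇ + PEEP (constant-flow equation of motion).
Only the resistive term changes: ΔPIP = R × ΔV̇ = 22.0 × (1.0667 − 1.2) = 22.0 × -0.1333 = -2.933 cmH2O.
Original PIP = 505/58.0 + 22.0×1.2 + 5 = 40.107 cmH2O; new PIP = 40.107 + (-2.933) = 37.174 cmH2O.

37.2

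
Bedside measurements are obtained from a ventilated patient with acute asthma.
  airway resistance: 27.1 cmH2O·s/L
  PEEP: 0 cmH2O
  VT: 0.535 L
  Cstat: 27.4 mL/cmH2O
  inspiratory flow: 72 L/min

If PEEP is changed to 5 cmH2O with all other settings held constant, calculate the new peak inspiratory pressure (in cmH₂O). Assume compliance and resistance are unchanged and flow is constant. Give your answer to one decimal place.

57.0

Flow: 72 L/min ÷ 60 = 1.2 L/s.
PIP = Vt/C + R·V̇ + PEEP (constant-flow equation of motion).
Only the baseline term changes: ΔPIP = ΔPEEP = 5 − 0 = 5.0 cmH2O.
Original PIP = 535/27.4 + 27.1×1.2 + 0 = 52.046 cmH2O; new PIP = 52.046 + (5.0) = 57.046 cmH2O.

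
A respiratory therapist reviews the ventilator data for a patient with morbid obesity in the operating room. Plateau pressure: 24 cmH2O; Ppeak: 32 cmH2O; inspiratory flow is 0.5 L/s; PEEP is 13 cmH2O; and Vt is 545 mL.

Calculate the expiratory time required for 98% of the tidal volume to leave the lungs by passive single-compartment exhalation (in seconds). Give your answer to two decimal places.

3.10

R = (PIP − Pplat)/V̇ = (32 − 24) / 0.5 = 8.0/0.5 = 16.0 cmH2O·s/L.
C = Vt/(Pplat − PEEP) = 545.0 / (24 − 13) = 545.0/11.0 = 49.545 mL/cmH2O.
τ = R × C = 16.0 × 0.04955 L/cmH2O = 0.7928 s.
t = −τ·ln(1 − 0.98) = −0.7928·ln(0.02) = 3.101 s.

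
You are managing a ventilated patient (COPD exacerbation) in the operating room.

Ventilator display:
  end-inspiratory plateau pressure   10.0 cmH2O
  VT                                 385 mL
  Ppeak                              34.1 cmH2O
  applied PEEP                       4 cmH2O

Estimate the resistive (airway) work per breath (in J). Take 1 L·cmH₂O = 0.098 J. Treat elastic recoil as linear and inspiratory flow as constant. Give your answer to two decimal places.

0.91

With constant inspiratory flow the resistive pressure is constant at PIP − Pplat = 34.1 − 10.0 = 24.1 cmH2O, so resistive work = 24.1 × 0.385 = 9.279 L·cmH2O.
× 0.098 J/(L·cmH2O) → 0.9093 J.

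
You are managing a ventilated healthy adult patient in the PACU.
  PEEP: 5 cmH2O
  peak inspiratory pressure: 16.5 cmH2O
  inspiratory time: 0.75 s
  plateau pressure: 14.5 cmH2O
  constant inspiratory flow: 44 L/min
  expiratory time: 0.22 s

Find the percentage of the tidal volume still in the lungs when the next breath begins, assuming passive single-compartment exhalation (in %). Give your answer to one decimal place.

Flow: 44 L/min ÷ 60 = 0.7333 L/s.
Vt = flow × Ti = 0.7333 L/s × 0.75 s × 1000 mL/L = 549.98 mL.
R = (PIP − Pplat)/V̇ = (16.5 − 14.5) / 0.7333 = 2.0/0.7333 = 2.727 cmH2O·s/L.
C = Vt/(Pplat − PEEP) = 549.98 / (14.5 − 5) = 549.98/9.5 = 57.893 mL/cmH2O.
τ = R × C = 2.727 × 0.05789 L/cmH2O = 0.1579 s.
Fraction remaining at end-expiration = e^(−Te/τ) = e^(−0.22/0.1579) = 0.2483 → 24.83%.

24.8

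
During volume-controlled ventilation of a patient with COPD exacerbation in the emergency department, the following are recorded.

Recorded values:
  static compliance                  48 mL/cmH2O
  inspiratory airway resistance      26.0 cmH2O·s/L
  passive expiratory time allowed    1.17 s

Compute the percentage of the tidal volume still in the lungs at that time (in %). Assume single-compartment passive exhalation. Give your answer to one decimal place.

39.2

τ = R × C = 26.0 × 48 mL/cmH2O = 26.0 × 0.048 L/cmH2O = 1.248 s.
Passive exhalation: V(t)/V₀ = e^(−t/τ) = e^(−1.17/1.248) = 0.3916.
Fraction remaining = 0.3916 → 39.16%.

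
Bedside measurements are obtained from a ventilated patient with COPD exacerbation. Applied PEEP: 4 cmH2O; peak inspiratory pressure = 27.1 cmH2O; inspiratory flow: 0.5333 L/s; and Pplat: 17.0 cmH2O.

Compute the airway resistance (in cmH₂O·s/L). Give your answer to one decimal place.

18.9

Raw = (PIP − Pplat) / flow = (27.1 − 17.0) / 0.5333 = 10.1 / 0.5333 = 18.939 cmH2O·s/L.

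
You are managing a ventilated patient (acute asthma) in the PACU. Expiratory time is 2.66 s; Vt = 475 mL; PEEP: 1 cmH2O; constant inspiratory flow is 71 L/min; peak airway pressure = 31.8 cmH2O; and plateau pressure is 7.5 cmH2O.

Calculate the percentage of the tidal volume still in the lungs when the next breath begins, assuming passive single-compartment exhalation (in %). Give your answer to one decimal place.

17.0

Flow: 71 L/min ÷ 60 = 1.1833 L/s.
R = (PIP − Pplat)/V̇ = (31.8 − 7.5) / 1.1833 = 24.3/1.1833 = 20.536 cmH2O·s/L.
C = Vt/(Pplat − PEEP) = 475.0 / (7.5 − 1) = 475.0/6.5 = 73.077 mL/cmH2O.
τ = R × C = 20.536 × 0.07308 L/cmH2O = 1.501 s.
Fraction remaining at end-expiration = e^(−Te/τ) = e^(−2.66/1.501) = 0.17 → 17.0%.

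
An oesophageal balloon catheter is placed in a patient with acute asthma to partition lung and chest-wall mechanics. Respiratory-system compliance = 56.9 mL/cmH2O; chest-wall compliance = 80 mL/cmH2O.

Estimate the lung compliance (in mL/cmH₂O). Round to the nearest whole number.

1/CL = 1/Crs − 1/Ccw.
1/CL = 1/56.9 − 1/80 = 0.005075.
CL = 197.04 mL/cmH2O.

197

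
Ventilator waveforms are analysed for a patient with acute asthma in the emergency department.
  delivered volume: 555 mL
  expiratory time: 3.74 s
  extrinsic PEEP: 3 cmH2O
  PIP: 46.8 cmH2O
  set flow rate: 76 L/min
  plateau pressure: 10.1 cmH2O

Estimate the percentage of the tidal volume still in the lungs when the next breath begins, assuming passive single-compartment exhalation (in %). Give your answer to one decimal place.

Flow: 76 L/min ÷ 60 = 1.2667 L/s.
R = (PIP − Pplat)/V̇ = (46.8 − 10.1) / 1.2667 = 36.7/1.2667 = 28.973 cmH2O·s/L.
C = Vt/(Pplat − PEEP) = 555.0 / (10.1 − 3) = 555.0/7.1 = 78.169 mL/cmH2O.
τ = R × C = 28.973 × 0.07817 L/cmH2O = 2.265 s.
Fraction remaining at end-expiration = e^(−Te/τ) = e^(−3.74/2.265) = 0.1918 → 19.18%.

19.2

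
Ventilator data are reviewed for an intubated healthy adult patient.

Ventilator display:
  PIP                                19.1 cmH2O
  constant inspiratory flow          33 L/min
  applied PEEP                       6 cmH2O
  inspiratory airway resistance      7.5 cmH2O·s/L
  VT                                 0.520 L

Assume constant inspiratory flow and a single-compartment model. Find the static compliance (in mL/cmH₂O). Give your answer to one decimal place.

57.9

Flow: 33 L/min ÷ 60 = 0.55 L/s.
Equation of motion (constant flow): PIP = Vt/C + R·V̇ + PEEP.
Vt/C = PIP − R·V̇ − PEEP = 19.1 − 7.5×0.55 − 6 = 19.1 − 4.125 − 6 = 8.975 cmH2O.
C = Vt / 8.975 = 520 / 8.975 = 57.939 mL/cmH2O.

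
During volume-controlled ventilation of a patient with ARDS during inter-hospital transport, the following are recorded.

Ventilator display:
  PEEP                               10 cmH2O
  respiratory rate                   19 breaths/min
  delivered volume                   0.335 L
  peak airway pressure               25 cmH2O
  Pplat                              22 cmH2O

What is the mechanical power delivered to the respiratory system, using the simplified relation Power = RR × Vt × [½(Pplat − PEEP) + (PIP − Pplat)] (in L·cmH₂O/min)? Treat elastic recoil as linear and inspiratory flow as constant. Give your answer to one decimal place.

57.3

Per-breath work = Vt × [½(Pplat−PEEP) + (PIP−Pplat)] = 0.335 × [0.5×12.0 + 3.0] = 0.335 × 9.0 = 3.015 L·cmH2O.
Power = 19 × 3.015 = 57.285 L·cmH2O/min.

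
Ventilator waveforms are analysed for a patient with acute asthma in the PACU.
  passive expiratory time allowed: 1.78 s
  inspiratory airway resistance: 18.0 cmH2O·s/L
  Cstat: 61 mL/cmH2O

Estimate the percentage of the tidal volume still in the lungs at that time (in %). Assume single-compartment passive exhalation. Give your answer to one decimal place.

19.8

τ = R × C = 18.0 × 61 mL/cmH2O = 18.0 × 0.061 L/cmH2O = 1.098 s.
Passive exhalation: V(t)/V₀ = e^(−t/τ) = e^(−1.78/1.098) = 0.1977.
Fraction remaining = 0.1977 → 19.77%.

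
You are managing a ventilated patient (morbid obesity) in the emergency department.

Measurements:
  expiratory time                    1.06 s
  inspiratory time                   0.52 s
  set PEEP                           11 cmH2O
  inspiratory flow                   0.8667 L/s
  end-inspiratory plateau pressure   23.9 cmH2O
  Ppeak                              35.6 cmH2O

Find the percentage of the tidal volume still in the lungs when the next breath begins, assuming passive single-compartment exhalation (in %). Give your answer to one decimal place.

10.6

Vt = flow × Ti = 0.8667 L/s × 0.52 s × 1000 mL/L = 450.68 mL.
R = (PIP − Pplat)/V̇ = (35.6 − 23.9) / 0.8667 = 11.7/0.8667 = 13.499 cmH2O·s/L.
C = Vt/(Pplat − PEEP) = 450.68 / (23.9 − 11) = 450.68/12.9 = 34.936 mL/cmH2O.
τ = R × C = 13.499 × 0.03494 L/cmH2O = 0.4717 s.
Fraction remaining at end-expiration = e^(−Te/τ) = e^(−1.06/0.4717) = 0.1057 → 10.57%.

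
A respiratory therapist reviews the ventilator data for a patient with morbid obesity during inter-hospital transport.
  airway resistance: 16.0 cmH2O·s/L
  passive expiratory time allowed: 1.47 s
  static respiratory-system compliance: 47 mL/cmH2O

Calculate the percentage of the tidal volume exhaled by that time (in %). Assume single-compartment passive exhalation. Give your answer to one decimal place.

τ = R × C = 16.0 × 47 mL/cmH2O = 16.0 × 0.047 L/cmH2O = 0.752 s.
Passive exhalation: V(t)/V₀ = e^(−t/τ) = e^(−1.47/0.752) = 0.1416.
Fraction exhaled = 1 − 0.1416 = 0.8584 → 85.84%.

85.8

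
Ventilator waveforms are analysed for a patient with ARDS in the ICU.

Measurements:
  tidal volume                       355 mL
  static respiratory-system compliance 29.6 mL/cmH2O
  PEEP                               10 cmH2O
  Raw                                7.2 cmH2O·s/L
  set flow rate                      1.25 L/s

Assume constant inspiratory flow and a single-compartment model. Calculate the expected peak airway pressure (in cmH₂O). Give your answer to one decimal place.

Equation of motion (constant flow): PIP = Vt/C + R·V̇ + PEEP.
PIP = 355/29.6 + 7.2×1.25 + 10 = 11.993 + 9.0 + 10 = 30.993 cmH2O.

31.0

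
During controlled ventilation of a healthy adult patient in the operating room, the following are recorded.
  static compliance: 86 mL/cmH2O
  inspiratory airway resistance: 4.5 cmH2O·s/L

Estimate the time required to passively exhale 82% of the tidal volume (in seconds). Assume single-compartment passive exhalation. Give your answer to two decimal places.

τ = R × C = 4.5 × 86 mL/cmH2O = 4.5 × 0.086 L/cmH2O = 0.387 s.
Exhaled fraction f = 1 − e^(−t/τ) → t = −τ·ln(1 − f) = −0.387·ln(0.18) = 0.6636 s.

0.66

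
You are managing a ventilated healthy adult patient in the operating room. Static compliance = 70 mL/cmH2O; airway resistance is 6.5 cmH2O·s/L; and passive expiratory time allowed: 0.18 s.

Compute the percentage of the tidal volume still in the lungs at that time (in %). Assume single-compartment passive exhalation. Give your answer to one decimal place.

τ = R × C = 6.5 × 70 mL/cmH2O = 6.5 × 0.070 L/cmH2O = 0.455 s.
Passive exhalation: V(t)/V₀ = e^(−t/τ) = e^(−0.18/0.455) = 0.6733.
Fraction remaining = 0.6733 → 67.33%.

67.3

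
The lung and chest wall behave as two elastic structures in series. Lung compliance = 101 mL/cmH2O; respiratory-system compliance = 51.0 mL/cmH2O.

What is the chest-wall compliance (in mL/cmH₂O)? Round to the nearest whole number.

103

1/Ccw = 1/Crs − 1/CL.
1/Ccw = 1/51.0 − 1/101 = 0.009707.
Ccw = 103.02 mL/cmH2O.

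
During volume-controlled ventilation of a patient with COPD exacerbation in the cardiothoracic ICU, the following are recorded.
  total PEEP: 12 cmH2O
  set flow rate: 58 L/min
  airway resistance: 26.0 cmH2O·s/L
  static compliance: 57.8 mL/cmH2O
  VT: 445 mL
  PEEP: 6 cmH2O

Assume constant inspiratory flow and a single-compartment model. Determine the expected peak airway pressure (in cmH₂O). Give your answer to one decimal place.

44.8

Flow: 58 L/min ÷ 60 = 0.9667 L/s.
Total PEEP = 12 cmH2O (set 6 + intrinsic 6); this is the baseline alveolar pressure.
Equation of motion (constant flow): PIP = Vt/C + R·V̇ + PEEP.
PIP = 445/57.8 + 26.0×0.9667 + 12 = 7.699 + 25.134 + 12 = 44.833 cmH2O.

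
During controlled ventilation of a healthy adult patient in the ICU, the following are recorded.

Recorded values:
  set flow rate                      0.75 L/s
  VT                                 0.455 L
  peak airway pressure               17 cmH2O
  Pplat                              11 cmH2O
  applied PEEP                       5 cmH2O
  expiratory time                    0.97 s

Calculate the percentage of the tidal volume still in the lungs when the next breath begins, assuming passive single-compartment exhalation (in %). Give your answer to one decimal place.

R = (PIP − Pplat)/V̇ = (17 − 11) / 0.75 = 6.0/0.75 = 8.0 cmH2O·s/L.
C = Vt/(Pplat − PEEP) = 455.0 / (11 − 5) = 455.0/6.0 = 75.833 mL/cmH2O.
τ = R × C = 8.0 × 0.07583 L/cmH2O = 0.6066 s.
Fraction remaining at end-expiration = e^(−Te/τ) = e^(−0.97/0.6066) = 0.2021 → 20.21%.

20.2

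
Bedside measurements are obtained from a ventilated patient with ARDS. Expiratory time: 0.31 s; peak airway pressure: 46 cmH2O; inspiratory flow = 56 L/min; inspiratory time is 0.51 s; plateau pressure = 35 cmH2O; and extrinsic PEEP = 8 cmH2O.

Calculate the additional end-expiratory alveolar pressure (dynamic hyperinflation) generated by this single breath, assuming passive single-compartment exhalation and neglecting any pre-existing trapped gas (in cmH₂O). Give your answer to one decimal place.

Flow: 56 L/min ÷ 60 = 0.9333 L/s.
Vt = flow × Ti = 0.9333 L/s × 0.51 s × 1000 mL/L = 475.98 mL.
R = (PIP − Pplat)/V̇ = (46 − 35) / 0.9333 = 11.0/0.9333 = 11.786 cmH2O·s/L.
C = Vt/(Pplat − PEEP) = 475.98 / (35 − 8) = 475.98/27.0 = 17.629 mL/cmH2O.
τ = R × C = 11.786 × 0.01763 L/cmH2O = 0.2078 s.
Fraction remaining = e^(−Te/τ) = e^(−0.31/0.2078) = 0.225; trapped volume = 475.98 × 0.225 = 107.1 mL.
Additional alveolar pressure from trapping ≈ V_trapped / C = 107.1 / 17.629 = 6.075 cmH2O.

6.1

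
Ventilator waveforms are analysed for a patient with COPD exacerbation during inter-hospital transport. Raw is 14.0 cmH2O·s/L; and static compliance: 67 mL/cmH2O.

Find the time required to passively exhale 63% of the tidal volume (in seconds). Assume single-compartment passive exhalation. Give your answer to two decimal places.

0.93

τ = R × C = 14.0 × 67 mL/cmH2O = 14.0 × 0.067 L/cmH2O = 0.938 s.
Exhaled fraction f = 1 − e^(−t/τ) → t = −τ·ln(1 − f) = −0.938·ln(0.37) = 0.9326 s.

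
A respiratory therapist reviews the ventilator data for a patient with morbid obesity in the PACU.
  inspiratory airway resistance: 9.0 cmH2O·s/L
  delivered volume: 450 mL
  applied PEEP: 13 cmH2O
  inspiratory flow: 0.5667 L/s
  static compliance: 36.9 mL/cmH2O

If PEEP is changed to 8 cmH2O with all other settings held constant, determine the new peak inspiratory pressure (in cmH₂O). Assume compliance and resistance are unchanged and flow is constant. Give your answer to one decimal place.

PIP = Vt/C + R·V̇ + PEEP (constant-flow equation of motion).
Only the baseline term changes: ΔPIP = ΔPEEP = 8 − 13 = -5.0 cmH2O.
Original PIP = 450/36.9 + 9.0×0.5667 + 13 = 30.295 cmH2O; new PIP = 30.295 + (-5.0) = 25.295 cmH2O.

25.3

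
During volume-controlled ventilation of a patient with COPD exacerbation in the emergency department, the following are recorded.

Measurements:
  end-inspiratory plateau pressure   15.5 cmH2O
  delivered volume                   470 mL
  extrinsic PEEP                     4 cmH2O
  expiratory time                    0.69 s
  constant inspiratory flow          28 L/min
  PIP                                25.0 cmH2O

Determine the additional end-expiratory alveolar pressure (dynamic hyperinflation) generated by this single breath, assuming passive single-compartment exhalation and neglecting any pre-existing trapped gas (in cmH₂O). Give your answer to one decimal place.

Flow: 28 L/min ÷ 60 = 0.4667 L/s.
R = (PIP − Pplat)/V̇ = (25.0 − 15.5) / 0.4667 = 9.5/0.4667 = 20.356 cmH2O·s/L.
C = Vt/(Pplat − PEEP) = 470.0 / (15.5 − 4) = 470.0/11.5 = 40.87 mL/cmH2O.
τ = R × C = 20.356 × 0.04087 L/cmH2O = 0.8319 s.
Fraction remaining = e^(−Te/τ) = e^(−0.69/0.8319) = 0.4363; trapped volume = 470.0 × 0.4363 = 205.06 mL.
Additional alveolar pressure from trapping ≈ V_trapped / C = 205.06 / 40.87 = 5.017 cmH2O.

5.0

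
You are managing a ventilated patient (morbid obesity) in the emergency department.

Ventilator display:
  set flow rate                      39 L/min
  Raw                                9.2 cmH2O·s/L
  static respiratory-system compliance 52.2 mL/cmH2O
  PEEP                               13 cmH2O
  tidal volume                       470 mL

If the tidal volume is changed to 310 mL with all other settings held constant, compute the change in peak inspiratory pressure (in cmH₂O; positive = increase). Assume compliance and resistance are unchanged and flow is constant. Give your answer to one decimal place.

-3.1

PIP = Vt/C + R·V̇ + PEEP (constant-flow equation of motion).
Only the elastic term changes: ΔPIP = ΔVt / C = (310 − 470) / 52.2 = -3.065 cmH2O.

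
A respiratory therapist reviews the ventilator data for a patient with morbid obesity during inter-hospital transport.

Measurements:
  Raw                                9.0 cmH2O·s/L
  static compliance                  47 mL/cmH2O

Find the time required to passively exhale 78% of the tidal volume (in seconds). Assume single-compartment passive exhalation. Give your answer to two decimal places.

0.64

τ = R × C = 9.0 × 47 mL/cmH2O = 9.0 × 0.047 L/cmH2O = 0.423 s.
Exhaled fraction f = 1 − e^(−t/τ) → t = −τ·ln(1 − f) = −0.423·ln(0.22) = 0.6405 s.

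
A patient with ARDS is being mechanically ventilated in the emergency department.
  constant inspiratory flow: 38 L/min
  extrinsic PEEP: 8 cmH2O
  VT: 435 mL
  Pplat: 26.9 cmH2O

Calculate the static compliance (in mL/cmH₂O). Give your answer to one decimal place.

Cstat = Vt / (Pplat − PEEP) = 435 / (26.9 − 8) = 435 / 18.9 = 23.016 mL/cmH2O.

23.0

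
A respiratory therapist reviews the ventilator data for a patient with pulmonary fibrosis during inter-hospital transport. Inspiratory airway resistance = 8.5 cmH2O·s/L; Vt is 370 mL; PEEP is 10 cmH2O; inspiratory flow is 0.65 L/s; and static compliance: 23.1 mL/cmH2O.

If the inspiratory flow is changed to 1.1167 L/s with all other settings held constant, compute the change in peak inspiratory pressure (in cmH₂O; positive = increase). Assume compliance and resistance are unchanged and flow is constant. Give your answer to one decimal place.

PIP = Vt/C + R·V̇ + PEEP (constant-flow equation of motion).
Only the resistive term changes: ΔPIP = R × ΔV̇ = 8.5 × (1.1167 − 0.65) = 8.5 × 0.4667 = 3.967 cmH2O.

4.0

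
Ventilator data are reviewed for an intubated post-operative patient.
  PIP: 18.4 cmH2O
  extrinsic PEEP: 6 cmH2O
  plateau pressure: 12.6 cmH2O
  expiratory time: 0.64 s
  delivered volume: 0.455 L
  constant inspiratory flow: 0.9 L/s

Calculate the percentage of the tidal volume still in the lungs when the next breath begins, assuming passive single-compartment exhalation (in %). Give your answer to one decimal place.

R = (PIP − Pplat)/V̇ = (18.4 − 12.6) / 0.9 = 5.8/0.9 = 6.444 cmH2O·s/L.
C = Vt/(Pplat − PEEP) = 455.0 / (12.6 − 6) = 455.0/6.6 = 68.939 mL/cmH2O.
τ = R × C = 6.444 × 0.06894 L/cmH2O = 0.4442 s.
Fraction remaining at end-expiration = e^(−Te/τ) = e^(−0.64/0.4442) = 0.2367 → 23.67%.

23.7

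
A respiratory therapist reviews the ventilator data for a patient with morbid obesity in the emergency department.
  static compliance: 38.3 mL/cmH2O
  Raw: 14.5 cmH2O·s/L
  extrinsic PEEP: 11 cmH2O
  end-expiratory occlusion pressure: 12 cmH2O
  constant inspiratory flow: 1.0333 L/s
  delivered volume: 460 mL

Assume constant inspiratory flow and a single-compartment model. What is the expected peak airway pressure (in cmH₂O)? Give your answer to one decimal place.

39.0

Total PEEP = 12 cmH2O (set 11 + intrinsic 1); this is the baseline alveolar pressure.
Equation of motion (constant flow): PIP = Vt/C + R·V̇ + PEEP.
PIP = 460/38.3 + 14.5×1.0333 + 12 = 12.01 + 14.983 + 12 = 38.993 cmH2O.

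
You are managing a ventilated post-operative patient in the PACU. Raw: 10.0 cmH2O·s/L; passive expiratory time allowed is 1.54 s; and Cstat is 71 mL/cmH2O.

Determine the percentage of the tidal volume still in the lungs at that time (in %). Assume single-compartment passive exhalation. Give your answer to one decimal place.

τ = R × C = 10.0 × 71 mL/cmH2O = 10.0 × 0.071 L/cmH2O = 0.71 s.
Passive exhalation: V(t)/V₀ = e^(−t/τ) = e^(−1.54/0.71) = 0.1143.
Fraction remaining = 0.1143 → 11.43%.

11.4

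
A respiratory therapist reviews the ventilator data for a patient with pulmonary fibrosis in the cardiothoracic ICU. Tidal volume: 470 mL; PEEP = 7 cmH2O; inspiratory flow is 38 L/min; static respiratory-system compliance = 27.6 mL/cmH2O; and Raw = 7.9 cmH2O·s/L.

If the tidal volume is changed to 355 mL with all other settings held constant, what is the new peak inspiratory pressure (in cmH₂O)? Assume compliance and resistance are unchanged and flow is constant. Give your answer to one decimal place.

24.9

Flow: 38 L/min ÷ 60 = 0.6333 L/s.
PIP = Vt/C + R·V̇ + PEEP (constant-flow equation of motion).
Only the elastic term changes: ΔPIP = ΔVt / C = (355 − 470) / 27.6 = -4.167 cmH2O.
Original PIP = 470/27.6 + 7.9×0.6333 + 7 = 29.032 cmH2O; new PIP = 29.032 + (-4.167) = 24.865 cmH2O.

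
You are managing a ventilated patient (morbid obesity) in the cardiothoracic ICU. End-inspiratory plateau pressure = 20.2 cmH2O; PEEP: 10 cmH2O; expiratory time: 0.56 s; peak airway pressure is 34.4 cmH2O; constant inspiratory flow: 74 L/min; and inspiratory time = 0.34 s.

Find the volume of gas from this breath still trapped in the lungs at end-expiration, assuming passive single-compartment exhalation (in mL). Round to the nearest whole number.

Flow: 74 L/min ÷ 60 = 1.2333 L/s.
Vt = flow × Ti = 1.2333 L/s × 0.34 s × 1000 mL/L = 419.32 mL.
R = (PIP − Pplat)/V̇ = (34.4 − 20.2) / 1.2333 = 14.2/1.2333 = 11.514 cmH2O·s/L.
C = Vt/(Pplat − PEEP) = 419.32 / (20.2 − 10) = 419.32/10.2 = 41.11 mL/cmH2O.
τ = R × C = 11.514 × 0.04111 L/cmH2O = 0.4733 s.
Fraction remaining = e^(−Te/τ) = e^(−0.56/0.4733) = 0.3063.
Trapped volume = 419.32 × 0.3063 = 128.44 mL.

128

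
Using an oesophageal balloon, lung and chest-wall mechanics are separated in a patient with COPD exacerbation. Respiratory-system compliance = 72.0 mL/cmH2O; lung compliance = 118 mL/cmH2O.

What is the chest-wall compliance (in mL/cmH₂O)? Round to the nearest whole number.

185

1/Ccw = 1/Crs − 1/CL.
1/Ccw = 1/72.0 − 1/118 = 0.005414.
Ccw = 184.71 mL/cmH2O.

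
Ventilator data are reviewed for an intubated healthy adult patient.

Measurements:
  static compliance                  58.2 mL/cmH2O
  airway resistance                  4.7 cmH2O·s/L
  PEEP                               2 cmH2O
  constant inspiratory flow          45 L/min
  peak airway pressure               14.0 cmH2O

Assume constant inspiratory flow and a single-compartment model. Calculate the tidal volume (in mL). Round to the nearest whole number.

Flow: 45 L/min ÷ 60 = 0.75 L/s.
Equation of motion (constant flow): PIP = Vt/C + R·V̇ + PEEP.
Vt/C = PIP − R·V̇ − PEEP = 14.0 − 3.525 − 2 = 8.475 cmH2O.
Vt = C × 8.475 = 58.2 × 8.475 = 493.25 mL.

493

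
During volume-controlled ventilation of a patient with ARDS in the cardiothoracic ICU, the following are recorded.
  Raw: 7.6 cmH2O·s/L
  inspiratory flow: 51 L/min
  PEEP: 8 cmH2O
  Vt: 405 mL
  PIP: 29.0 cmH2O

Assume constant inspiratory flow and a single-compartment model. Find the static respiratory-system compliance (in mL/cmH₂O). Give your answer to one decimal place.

Flow: 51 L/min ÷ 60 = 0.85 L/s.
Equation of motion (constant flow): PIP = Vt/C + R·V̇ + PEEP.
Vt/C = PIP − R·V̇ − PEEP = 29.0 − 7.6×0.85 − 8 = 29.0 − 6.46 − 8 = 14.54 cmH2O.
C = Vt / 14.54 = 405 / 14.54 = 27.854 mL/cmH2O.

27.9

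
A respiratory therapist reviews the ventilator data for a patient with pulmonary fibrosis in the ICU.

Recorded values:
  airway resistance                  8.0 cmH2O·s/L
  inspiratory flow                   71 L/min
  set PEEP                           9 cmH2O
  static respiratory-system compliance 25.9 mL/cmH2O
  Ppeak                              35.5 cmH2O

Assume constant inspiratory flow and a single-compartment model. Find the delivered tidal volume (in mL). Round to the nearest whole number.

441

Flow: 71 L/min ÷ 60 = 1.1833 L/s.
Equation of motion (constant flow): PIP = Vt/C + R·V̇ + PEEP.
Vt/C = PIP − R·V̇ − PEEP = 35.5 − 9.466 − 9 = 17.034 cmH2O.
Vt = C × 17.034 = 25.9 × 17.034 = 441.18 mL.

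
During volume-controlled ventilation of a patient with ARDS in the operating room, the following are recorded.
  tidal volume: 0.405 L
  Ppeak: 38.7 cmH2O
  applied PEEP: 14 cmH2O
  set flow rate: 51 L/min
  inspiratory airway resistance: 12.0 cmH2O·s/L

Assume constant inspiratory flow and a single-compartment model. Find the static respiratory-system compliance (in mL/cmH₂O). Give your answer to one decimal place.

Flow: 51 L/min ÷ 60 = 0.85 L/s.
Equation of motion (constant flow): PIP = Vt/C + R·V̇ + PEEP.
Vt/C = PIP − R·V̇ − PEEP = 38.7 − 12.0×0.85 − 14 = 38.7 − 10.2 − 14 = 14.5 cmH2O.
C = Vt / 14.5 = 405 / 14.5 = 27.931 mL/cmH2O.

27.9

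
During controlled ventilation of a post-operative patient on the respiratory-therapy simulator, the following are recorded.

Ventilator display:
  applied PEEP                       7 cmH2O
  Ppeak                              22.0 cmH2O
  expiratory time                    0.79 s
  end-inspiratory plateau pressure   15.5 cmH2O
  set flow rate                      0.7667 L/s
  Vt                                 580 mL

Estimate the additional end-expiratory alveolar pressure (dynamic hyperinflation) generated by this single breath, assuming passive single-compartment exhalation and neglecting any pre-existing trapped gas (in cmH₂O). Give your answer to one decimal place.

2.2

R = (PIP − Pplat)/V̇ = (22.0 − 15.5) / 0.7667 = 6.5/0.7667 = 8.478 cmH2O·s/L.
C = Vt/(Pplat − PEEP) = 580.0 / (15.5 − 7) = 580.0/8.5 = 68.235 mL/cmH2O.
τ = R × C = 8.478 × 0.06824 L/cmH2O = 0.5785 s.
Fraction remaining = e^(−Te/τ) = e^(−0.79/0.5785) = 0.2552; trapped volume = 580.0 × 0.2552 = 148.02 mL.
Additional alveolar pressure from trapping ≈ V_trapped / C = 148.02 / 68.235 = 2.169 cmH2O.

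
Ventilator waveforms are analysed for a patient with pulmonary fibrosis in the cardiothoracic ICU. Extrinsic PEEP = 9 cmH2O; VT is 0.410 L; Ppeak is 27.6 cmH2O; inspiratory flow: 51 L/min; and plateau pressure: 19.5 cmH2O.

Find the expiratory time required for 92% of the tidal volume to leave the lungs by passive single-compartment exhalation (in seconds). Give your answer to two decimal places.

Flow: 51 L/min ÷ 60 = 0.85 L/s.
R = (PIP − Pplat)/V̇ = (27.6 − 19.5) / 0.85 = 8.1/0.85 = 9.529 cmH2O·s/L.
C = Vt/(Pplat − PEEP) = 410.0 / (19.5 − 9) = 410.0/10.5 = 39.048 mL/cmH2O.
τ = R × C = 9.529 × 0.03905 L/cmH2O = 0.3721 s.
t = −τ·ln(1 − 0.92) = −0.3721·ln(0.08) = 0.9398 s.

0.94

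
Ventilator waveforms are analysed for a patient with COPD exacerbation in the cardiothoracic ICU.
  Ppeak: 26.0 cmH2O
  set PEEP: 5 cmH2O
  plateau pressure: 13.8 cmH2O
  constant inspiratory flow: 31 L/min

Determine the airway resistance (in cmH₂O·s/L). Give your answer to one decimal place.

Flow: 31 L/min ÷ 60 = 0.5167 L/s.
Raw = (PIP − Pplat) / flow = (26.0 − 13.8) / 0.5167 = 12.2 / 0.5167 = 23.611 cmH2O·s/L.

23.6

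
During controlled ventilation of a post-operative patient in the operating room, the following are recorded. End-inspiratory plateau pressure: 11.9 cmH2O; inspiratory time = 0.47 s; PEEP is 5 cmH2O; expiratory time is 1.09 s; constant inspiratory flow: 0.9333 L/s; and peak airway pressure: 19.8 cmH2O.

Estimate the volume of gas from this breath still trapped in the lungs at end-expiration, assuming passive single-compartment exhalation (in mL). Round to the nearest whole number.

58

Vt = flow × Ti = 0.9333 L/s × 0.47 s × 1000 mL/L = 438.65 mL.
R = (PIP − Pplat)/V̇ = (19.8 − 11.9) / 0.9333 = 7.9/0.9333 = 8.465 cmH2O·s/L.
C = Vt/(Pplat − PEEP) = 438.65 / (11.9 − 5) = 438.65/6.9 = 63.572 mL/cmH2O.
τ = R × C = 8.465 × 0.06357 L/cmH2O = 0.5381 s.
Fraction remaining = e^(−Te/τ) = e^(−1.09/0.5381) = 0.1319.
Trapped volume = 438.65 × 0.1319 = 57.858 mL.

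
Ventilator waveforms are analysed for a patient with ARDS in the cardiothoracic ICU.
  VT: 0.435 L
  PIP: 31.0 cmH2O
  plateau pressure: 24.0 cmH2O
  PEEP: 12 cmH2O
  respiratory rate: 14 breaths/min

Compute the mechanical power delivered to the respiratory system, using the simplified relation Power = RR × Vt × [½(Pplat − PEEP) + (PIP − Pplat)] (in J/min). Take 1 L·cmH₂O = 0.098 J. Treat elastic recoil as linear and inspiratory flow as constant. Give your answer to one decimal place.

Per-breath work = Vt × [½(Pplat−PEEP) + (PIP−Pplat)] = 0.435 × [0.5×12.0 + 7.0] = 0.435 × 13.0 = 5.655 L·cmH2O.
Power = 14 × 5.655 = 79.17 L·cmH2O/min.
× 0.098 J/(L·cmH2O) → 7.759 J/min.

7.8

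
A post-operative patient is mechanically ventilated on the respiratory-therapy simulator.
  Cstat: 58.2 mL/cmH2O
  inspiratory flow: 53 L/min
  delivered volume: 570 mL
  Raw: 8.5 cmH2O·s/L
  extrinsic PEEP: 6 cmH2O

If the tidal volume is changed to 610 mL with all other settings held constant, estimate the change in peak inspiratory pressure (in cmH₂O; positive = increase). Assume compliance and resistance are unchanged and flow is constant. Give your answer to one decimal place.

PIP = Vt/C + R·V̇ + PEEP (constant-flow equation of motion).
Only the elastic term changes: ΔPIP = ΔVt / C = (610 − 570) / 58.2 = 0.6873 cmH2O.

0.7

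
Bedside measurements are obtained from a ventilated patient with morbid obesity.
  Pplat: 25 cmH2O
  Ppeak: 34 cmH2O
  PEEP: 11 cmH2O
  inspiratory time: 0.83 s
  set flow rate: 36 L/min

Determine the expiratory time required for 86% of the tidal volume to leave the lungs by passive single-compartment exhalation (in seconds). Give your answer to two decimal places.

Flow: 36 L/min ÷ 60 = 0.6 L/s.
Vt = flow × Ti = 0.6 L/s × 0.83 s × 1000 mL/L = 498.0 mL.
R = (PIP − Pplat)/V̇ = (34 − 25) / 0.6 = 9.0/0.6 = 15.0 cmH2O·s/L.
C = Vt/(Pplat − PEEP) = 498.0 / (25 − 11) = 498.0/14.0 = 35.571 mL/cmH2O.
τ = R × C = 15.0 × 0.03557 L/cmH2O = 0.5336 s.
t = −τ·ln(1 − 0.86) = −0.5336·ln(0.14) = 1.049 s.

1.05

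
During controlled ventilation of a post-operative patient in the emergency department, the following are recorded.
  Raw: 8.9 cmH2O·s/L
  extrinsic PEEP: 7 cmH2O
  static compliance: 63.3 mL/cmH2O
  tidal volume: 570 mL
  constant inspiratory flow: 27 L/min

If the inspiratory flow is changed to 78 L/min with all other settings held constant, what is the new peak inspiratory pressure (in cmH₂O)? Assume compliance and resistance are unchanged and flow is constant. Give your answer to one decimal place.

Flow: 27 L/min ÷ 60 = 0.45 L/s.
New flow: 78 L/min ÷ 60 = 1.3 L/s.
PIP = Vt/C + R·V̇ + PEEP (constant-flow equation of motion).
Only the resistive term changes: ΔPIP = R × ΔV̇ = 8.9 × (1.3 − 0.45) = 8.9 × 0.85 = 7.565 cmH2O.
Original PIP = 570/63.3 + 8.9×0.45 + 7 = 20.01 cmH2O; new PIP = 20.01 + (7.565) = 27.575 cmH2O.

27.6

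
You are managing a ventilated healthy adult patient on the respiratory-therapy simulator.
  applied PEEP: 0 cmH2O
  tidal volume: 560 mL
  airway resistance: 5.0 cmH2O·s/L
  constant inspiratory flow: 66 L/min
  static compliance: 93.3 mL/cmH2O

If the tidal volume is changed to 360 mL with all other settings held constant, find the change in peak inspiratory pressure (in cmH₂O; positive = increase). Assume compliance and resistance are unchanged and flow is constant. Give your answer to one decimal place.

-2.1

PIP = Vt/C + R·V̇ + PEEP (constant-flow equation of motion).
Only the elastic term changes: ΔPIP = ΔVt / C = (360 − 560) / 93.3 = -2.144 cmH2O.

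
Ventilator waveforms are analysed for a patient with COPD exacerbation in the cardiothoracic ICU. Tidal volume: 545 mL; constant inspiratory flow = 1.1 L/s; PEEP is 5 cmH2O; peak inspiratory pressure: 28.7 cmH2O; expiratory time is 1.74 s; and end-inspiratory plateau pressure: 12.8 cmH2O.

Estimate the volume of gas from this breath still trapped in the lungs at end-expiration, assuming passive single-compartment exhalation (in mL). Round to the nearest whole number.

R = (PIP − Pplat)/V̇ = (28.7 − 12.8) / 1.1 = 15.9/1.1 = 14.455 cmH2O·s/L.
C = Vt/(Pplat − PEEP) = 545.0 / (12.8 − 5) = 545.0/7.8 = 69.872 mL/cmH2O.
τ = R × C = 14.455 × 0.06987 L/cmH2O = 1.01 s.
Fraction remaining = e^(−Te/τ) = e^(−1.74/1.01) = 0.1786.
Trapped volume = 545.0 × 0.1786 = 97.337 mL.

97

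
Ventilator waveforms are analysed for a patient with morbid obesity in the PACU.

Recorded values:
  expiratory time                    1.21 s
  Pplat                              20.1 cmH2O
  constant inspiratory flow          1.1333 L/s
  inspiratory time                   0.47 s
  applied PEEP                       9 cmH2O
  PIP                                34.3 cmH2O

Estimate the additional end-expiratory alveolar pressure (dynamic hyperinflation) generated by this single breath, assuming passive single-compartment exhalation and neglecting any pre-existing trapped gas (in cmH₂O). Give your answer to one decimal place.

Vt = flow × Ti = 1.1333 L/s × 0.47 s × 1000 mL/L = 532.65 mL.
R = (PIP − Pplat)/V̇ = (34.3 − 20.1) / 1.1333 = 14.2/1.1333 = 12.53 cmH2O·s/L.
C = Vt/(Pplat − PEEP) = 532.65 / (20.1 − 9) = 532.65/11.1 = 47.986 mL/cmH2O.
τ = R × C = 12.53 × 0.04799 L/cmH2O = 0.6013 s.
Fraction remaining = e^(−Te/τ) = e^(−1.21/0.6013) = 0.1337; trapped volume = 532.65 × 0.1337 = 71.215 mL.
Additional alveolar pressure from trapping ≈ V_trapped / C = 71.215 / 47.986 = 1.484 cmH2O.

1.5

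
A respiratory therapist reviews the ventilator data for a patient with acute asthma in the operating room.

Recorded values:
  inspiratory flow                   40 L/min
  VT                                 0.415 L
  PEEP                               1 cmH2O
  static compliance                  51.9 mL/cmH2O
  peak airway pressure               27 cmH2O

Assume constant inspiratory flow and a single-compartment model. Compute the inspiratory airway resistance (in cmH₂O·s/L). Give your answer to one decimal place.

27.0

Flow: 40 L/min ÷ 60 = 0.6667 L/s.
Equation of motion (constant flow): PIP = Vt/C + R·V̇ + PEEP.
R·V̇ = PIP − Vt/C − PEEP = 27 − 415/51.9 − 1 = 27 − 7.996 − 1 = 18.004 cmH2O.
R = 18.004 / 0.6667 = 27.005 cmH2O·s/L.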